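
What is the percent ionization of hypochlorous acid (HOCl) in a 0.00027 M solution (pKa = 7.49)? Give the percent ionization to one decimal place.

HOCl ⇌ OCl- + H+; let x = [H+] at equilibrium.
Ka = 10^(−7.49) = 3.24 × 10^-8
x ≈ √(Ka·C₀) = √(3.24 × 10^-8 × 0.00027) = 2.96 × 10^-6 M
Fraction ionized = 2.96 × 10^-6 / 0.00027 = 0.0110 → 1.1%

1.1%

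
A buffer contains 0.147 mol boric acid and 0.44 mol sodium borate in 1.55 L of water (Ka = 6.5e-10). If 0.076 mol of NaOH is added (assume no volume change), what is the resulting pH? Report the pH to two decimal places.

After neutralization: n(B(OH)3) = 0.071 mol, n(B(OH)4-) = 0.516 mol.
pKa = −log(6.5 × 10^-10) = 9.187
pH = pKa + log([A⁻]/[HA]) = 9.187 + log(0.516/0.071) = 9.187 +0.861

pH = 10.05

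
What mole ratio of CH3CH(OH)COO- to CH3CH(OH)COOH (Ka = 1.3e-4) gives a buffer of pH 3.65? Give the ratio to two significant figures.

ratio = 0.58

pKa = -log(1.3 × 10^-4) = 3.886
pH = pKa + log(r) ⇒ log(r) = 3.65 − 3.886 = -0.236
r = [CH3CH(OH)COO-]/[CH3CH(OH)COOH] = 10^(-0.236) = 0.581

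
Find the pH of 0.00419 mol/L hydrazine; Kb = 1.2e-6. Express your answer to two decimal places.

N2H4 + H2O ⇌ N2H5+ + OH-
From the ICE table, Kb = [OH-]²/(0.00419 − [OH-]) = 1.2 × 10^-6.
Assume [OH-] ≪ 0.00419: [OH-] ≈ √(1.2 × 10^-6 × 0.00419) = 7.09 × 10^-5 M
Check: 1.7% ionized — well under 5%, approximation valid.
pOH = 4.15, so pH = 14.00 − pOH = 9.85

pH = 9.85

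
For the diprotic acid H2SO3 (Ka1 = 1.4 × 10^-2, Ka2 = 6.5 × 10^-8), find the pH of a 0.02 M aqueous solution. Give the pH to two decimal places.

Ka1 ≫ Ka2, so treat the first dissociation as the only significant source of H+.
Ka1 = x²/(0.02 − x) = 1.4 × 10^-2
Solving the quadratic: x = (−Ka1 + √(Ka1² + 4·Ka1·C₀))/2 = 1.11 × 10^-2 M
pH = −log(1.11 × 10^-2) = 1.95

pH = 1.95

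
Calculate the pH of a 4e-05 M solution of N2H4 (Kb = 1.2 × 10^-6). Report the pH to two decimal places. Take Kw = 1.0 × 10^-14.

pH = 8.80

N2H4 + H2O ⇌ N2H5+ + OH-
Kb = [OH-]²/(4e-05 − [OH-]) = 1.2 × 10^-6
[OH-] is not negligible relative to C₀; solve [OH-]² + 1.2e-06·[OH-] − 4.8e-11 = 0.
[OH-] = (−Kb + √(Kb² + 4·Kb·C₀))/2 = 6.35 × 10^-6 M
pOH = 5.20, so pH = 14.00 − pOH = 8.80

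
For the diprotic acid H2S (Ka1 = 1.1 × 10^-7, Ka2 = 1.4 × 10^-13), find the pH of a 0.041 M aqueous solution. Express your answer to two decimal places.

Since Ka1 ≫ Ka2, the first ionization dominates [H+].
Ka1 = x²/(0.041 − x) = 1.1 × 10^-7
x ≈ √(1.1 × 10^-7 × 0.041) = 6.72 × 10^-5 M
pH = −log(6.72 × 10^-5) = 4.17

pH = 4.17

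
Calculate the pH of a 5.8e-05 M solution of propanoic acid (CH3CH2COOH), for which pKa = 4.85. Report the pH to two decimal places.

CH3CH2COOH ⇌ CH3CH2COO- + H+
Ka = 10^(−4.85) = 1.41 × 10^-5
From the ICE table, Ka = x²/(5.8e-05 − x) = 1.41 × 10^-5.
x is not negligible relative to C₀; solve x² + 1.41e-05·x − 8.18e-10 = 0.
x = [−1.41e-05 + √(1.41e-05² + 3.27e-09)]/2 = 2.24 × 10^-5 M
pH = −log(2.24 × 10^-5) = 4.65

pH = 4.65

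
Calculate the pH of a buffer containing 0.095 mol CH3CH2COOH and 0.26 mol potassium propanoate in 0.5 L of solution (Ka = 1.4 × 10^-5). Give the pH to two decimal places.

pKa = −log(1.4 × 10^-5) = 4.854
pH = pKa + log([A⁻]/[HA]) = 4.854 + log(0.26/0.095)
pH = 4.854 + (+0.437) = 5.29

pH = 5.29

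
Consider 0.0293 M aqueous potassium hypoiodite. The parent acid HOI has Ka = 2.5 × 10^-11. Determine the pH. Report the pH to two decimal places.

pH = 11.51

OI- is the conjugate base of the weak acid HOI.
Kb = Kw/Ka = 1.0×10^-14 / 2.5 × 10^-11 = 4.00 × 10^-4
From the ICE table, Kb = x²/(0.0293 − x) = 4.00 × 10^-4.
x is not negligible relative to C₀; solve x² + 0.0004·x − 1.17e-05 = 0.
x = [−0.0004 + √(0.0004² + 4.69e-05)]/2 = 3.23 × 10^-3 M
pOH = −log(3.23 × 10^-3) = 2.49; pH = 14.00 − 2.49 = 11.51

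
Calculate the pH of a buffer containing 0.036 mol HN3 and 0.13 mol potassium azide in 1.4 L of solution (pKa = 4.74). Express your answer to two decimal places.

Using pH = pKa + log([base]/[acid]) with [base]/[acid] = 0.13/0.036:
pH = 4.74 + (+0.558) = 5.30

pH = 5.30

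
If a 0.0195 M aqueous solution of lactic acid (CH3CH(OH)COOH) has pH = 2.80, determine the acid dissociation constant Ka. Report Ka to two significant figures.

[H+] = 10^(-2.80) = 1.58 × 10^-3 M
At equilibrium [HA] = 0.0195 − 1.58 × 10^-3 = 1.79 × 10^-2 M
Ka = [H+][A-]/[HA] = (1.58 × 10^-3)² / 1.79 × 10^-2 = 1.4 × 10^-4

Ka = 1.4 × 10^-4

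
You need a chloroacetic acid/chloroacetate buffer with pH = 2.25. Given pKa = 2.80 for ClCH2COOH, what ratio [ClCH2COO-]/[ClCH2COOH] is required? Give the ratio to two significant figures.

pH = pKa + log(r) ⇒ log(r) = 2.25 − 2.80 = -0.55
r = [ClCH2COO-]/[ClCH2COOH] = 10^(-0.55) = 0.282

ratio = 0.28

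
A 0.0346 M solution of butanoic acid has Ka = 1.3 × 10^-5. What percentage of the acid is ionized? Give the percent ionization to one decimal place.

CH3(CH2)2COOH ⇌ CH3(CH2)2COO- + H+; let x = [H+] at equilibrium.
x ≈ √(Ka·C₀) = √(1.3 × 10^-5 × 0.0346) = 6.71 × 10^-4 M
% ionization = x/C₀ × 100% = 6.71 × 10^-4/0.0346 × 100% = 1.9%

1.9%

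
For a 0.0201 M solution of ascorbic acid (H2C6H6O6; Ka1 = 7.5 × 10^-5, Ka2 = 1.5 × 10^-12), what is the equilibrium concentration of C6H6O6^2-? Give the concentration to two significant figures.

1.5 × 10^-12 M

First ionization gives [H+] ≈ [HC6H6O6-] = 1.19 × 10^-3 M.
Second step: Ka2 = [H+][C6H6O6^2-]/[HC6H6O6-] ≈ [C6H6O6^2-] (since [H+] ≈ [HC6H6O6-]).
So [C6H6O6^2-] ≈ Ka2.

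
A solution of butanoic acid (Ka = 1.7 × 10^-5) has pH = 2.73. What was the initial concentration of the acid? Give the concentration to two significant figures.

C₀ = 2.1 × 10^-1 M

[H+] = 10^(-2.73) = 1.86 × 10^-3 M = x
Ka = x²/(C₀ − x) ⇒ C₀ = x + x²/Ka
C₀ = 1.86 × 10^-3 + (1.86 × 10^-3)²/(1.7 × 10^-5) = 2.05 × 10^-1 M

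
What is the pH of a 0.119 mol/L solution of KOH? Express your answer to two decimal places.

KOH is a strong base; [OH-] = 0.119 M.
pOH = -log(0.119) = 0.92
pH = 14.00 - 0.92 = 13.08

pH = 13.08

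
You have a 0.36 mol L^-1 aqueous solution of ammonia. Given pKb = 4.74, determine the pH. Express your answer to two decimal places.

pH = 11.41

NH3 + H2O ⇌ NH4+ + OH-
Kb = 10^(−4.74) = 1.82 × 10^-5
From the ICE table, Kb = [OH-]²/(0.36 − [OH-]) = 1.82 × 10^-5.
Assume [OH-] ≪ 0.36: [OH-] ≈ √(1.82 × 10^-5 × 0.36) = 2.56 × 10^-3 M
pOH = 2.59, so pH = 14.00 − pOH = 11.41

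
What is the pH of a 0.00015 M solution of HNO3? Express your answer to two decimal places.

HNO3 is a strong acid and dissociates completely, so [H+] = 0.00015 M.
pH = -log(0.00015) = 3.82

pH = 3.82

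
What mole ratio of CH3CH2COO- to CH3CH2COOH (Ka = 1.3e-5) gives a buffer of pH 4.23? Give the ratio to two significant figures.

pKa = -log(1.3 × 10^-5) = 4.886
pH = pKa + log(r) ⇒ log(r) = 4.23 − 4.886 = -0.656
r = [CH3CH2COO-]/[CH3CH2COOH] = 10^(-0.656) = 0.221

ratio = 0.22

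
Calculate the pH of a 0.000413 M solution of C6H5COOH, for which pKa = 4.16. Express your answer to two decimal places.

pH = 3.86

C6H5COOH ⇌ C6H5COO- + H+
Ka = 10^(−4.16) = 6.92 × 10^-5
Let x = [H+] at equilibrium. Ka = x²/(0.000413 − x).
The 5% rule fails; solving x² + Ka·x − Ka·C₀ = 0 exactly:
x = [−6.92e-05 + √(6.92e-05² + 1.14e-07)]/2 = 1.38 × 10^-4 M
pH = −log[H+] = −log(1.38 × 10^-4) = 3.86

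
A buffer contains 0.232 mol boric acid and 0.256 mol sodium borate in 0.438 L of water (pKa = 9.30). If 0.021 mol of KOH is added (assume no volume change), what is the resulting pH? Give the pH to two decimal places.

After neutralization: n(B(OH)3) = 0.211 mol, n(B(OH)4-) = 0.277 mol.
pH = pKa + log([A⁻]/[HA]) = 9.30 + log(0.277/0.211) = 9.30 +0.118

pH = 9.42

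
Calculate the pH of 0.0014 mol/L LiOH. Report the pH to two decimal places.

pH = 11.15

LiOH is a strong base; [OH-] = 0.0014 M.
pOH = -log(0.0014) = 2.85
pH = 14.00 - 2.85 = 11.15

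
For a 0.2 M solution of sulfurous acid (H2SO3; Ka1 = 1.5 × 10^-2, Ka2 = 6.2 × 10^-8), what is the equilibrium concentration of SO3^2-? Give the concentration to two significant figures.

6.2 × 10^-8 M

First ionization gives [H+] ≈ [HSO3-] = 4.78 × 10^-2 M.
Second step: Ka2 = [H+][SO3^2-]/[HSO3-] ≈ [SO3^2-] (since [H+] ≈ [HSO3-]).
So [SO3^2-] ≈ Ka2.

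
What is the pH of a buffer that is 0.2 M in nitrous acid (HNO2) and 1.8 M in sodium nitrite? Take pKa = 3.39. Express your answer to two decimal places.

pH = 4.34

Henderson–Hasselbalch: pH = pKa + log([NO2-]/[HNO2]) = 3.39 + log(1.8/0.2)
pH = 3.39 + (+0.954) = 4.34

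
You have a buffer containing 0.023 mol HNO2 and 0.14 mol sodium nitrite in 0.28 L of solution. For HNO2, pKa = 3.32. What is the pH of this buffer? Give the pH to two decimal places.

pH = 4.10

Henderson–Hasselbalch: pH = pKa + log([NO2-]/[HNO2]) = 3.32 + log(0.14/0.023)
pH = 3.32 + (+0.784) = 4.10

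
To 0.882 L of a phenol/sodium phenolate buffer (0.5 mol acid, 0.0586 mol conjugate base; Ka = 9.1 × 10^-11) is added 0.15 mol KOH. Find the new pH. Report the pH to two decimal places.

pH = 9.82

After neutralization: n(C6H5OH) = 0.35 mol, n(C6H5O-) = 0.209 mol.
pKa = −log(9.1 × 10^-11) = 10.041
Henderson–Hasselbalch with mole ratio 0.209/0.35: pH = 10.041 + (-0.224)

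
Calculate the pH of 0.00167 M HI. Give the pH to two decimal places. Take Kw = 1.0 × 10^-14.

HI is a strong acid and dissociates completely, so [H+] = 0.00167 M.
pH = -log(0.00167) = 2.78

pH = 2.78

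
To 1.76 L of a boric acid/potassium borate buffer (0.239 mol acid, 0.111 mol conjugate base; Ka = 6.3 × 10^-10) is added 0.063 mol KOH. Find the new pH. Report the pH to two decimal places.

pH = 9.20

After neutralization: n(B(OH)3) = 0.176 mol, n(B(OH)4-) = 0.174 mol.
pKa = −log(6.3 × 10^-10) = 9.201
pH = pKa + log(n_B(OH)4-/n_B(OH)3) = 9.201 + log(0.174/0.176) = 9.201 + (-0.005)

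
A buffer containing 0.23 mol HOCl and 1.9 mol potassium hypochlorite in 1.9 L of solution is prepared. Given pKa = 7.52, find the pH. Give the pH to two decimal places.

Henderson–Hasselbalch: pH = pKa + log([OCl-]/[HOCl]) = 7.52 + log(1.9/0.23)
pH = 7.52 + (+0.917) = 8.44

pH = 8.44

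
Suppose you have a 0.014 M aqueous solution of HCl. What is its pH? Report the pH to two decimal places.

pH = 1.85

HCl is a strong acid and dissociates completely, so [H+] = 0.014 M.
pH = -log(0.014) = 1.85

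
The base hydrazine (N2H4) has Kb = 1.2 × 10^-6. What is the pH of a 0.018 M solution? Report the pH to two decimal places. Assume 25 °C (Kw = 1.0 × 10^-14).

pH = 10.17

N2H4 + H2O ⇌ N2H5+ + OH-
Let x = [OH-] at equilibrium. Kb = x²/(0.018 − x).
Since Kb ≪ C₀, x ≈ √(Kb·C₀) = 1.47 × 10^-4 M.
(x/C₀ = 0.82% < 5%, so the approximation holds.)
pOH = 3.83, so pH = 14.00 − pOH = 10.17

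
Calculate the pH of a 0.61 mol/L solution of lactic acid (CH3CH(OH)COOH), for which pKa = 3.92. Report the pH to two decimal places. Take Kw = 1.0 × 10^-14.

CH3CH(OH)COOH ⇌ CH3CH(OH)COO- + H+
Ka = 10^(−3.92) = 1.20 × 10^-4
From the ICE table, Ka = [H+]²/(0.61 − [H+]) = 1.20 × 10^-4.
Assume [H+] ≪ 0.61: [H+] ≈ √(1.20 × 10^-4 × 0.61) = 8.56 × 10^-3 M
([H+]/C₀ = 1.4% < 5%, so the approximation holds.)
pH = −log[H+] = −log(8.56 × 10^-3) = 2.07

pH = 2.07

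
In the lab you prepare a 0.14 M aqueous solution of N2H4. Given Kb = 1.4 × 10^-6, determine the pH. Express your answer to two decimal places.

N2H4 + H2O ⇌ N2H5+ + OH-
From the ICE table, Kb = x²/(0.14 − x) = 1.4 × 10^-6.
Assume x ≪ 0.14: x ≈ √(1.4 × 10^-6 × 0.14) = 4.43 × 10^-4 M
(x/C₀ = 0.32% < 5%, so the approximation holds.)
pOH = −log(4.43 × 10^-4) = 3.35; pH = 14.00 − 3.35 = 10.65

pH = 10.65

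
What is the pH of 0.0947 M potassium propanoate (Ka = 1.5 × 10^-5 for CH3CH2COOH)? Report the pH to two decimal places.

CH3CH2COO- is the conjugate base of the weak acid CH3CH2COOH.
Kb = Kw/Ka = 1.0×10^-14 / 1.5 × 10^-5 = 6.67 × 10^-10
From the ICE table, Kb = [OH-]²/(0.0947 − [OH-]) = 6.67 × 10^-10.
Since Kb ≪ C₀, [OH-] ≈ √(Kb·C₀) = 7.95 × 10^-6 M.
pOH = −log(7.95 × 10^-6) = 5.10; pH = 14.00 − 5.10 = 8.90

pH = 8.90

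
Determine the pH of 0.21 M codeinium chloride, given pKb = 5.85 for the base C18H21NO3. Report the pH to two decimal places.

pH = 4.41

C18H22NO3+ is the conjugate acid of the weak base C18H21NO3.
Kb = 10^(−5.85) = 1.41 × 10^-6
Ka = Kw/Kb = 1.0×10^-14 / 1.41 × 10^-6 = 7.09 × 10^-9
From the ICE table, Ka = x²/(0.21 − x) = 7.09 × 10^-9.
Since Ka ≪ C₀, x ≈ √(Ka·C₀) = 3.86 × 10^-5 M.
Check: 0.018% ionized — well under 5%, approximation valid.
pH = −log[H+] = −log(3.86 × 10^-5) = 4.41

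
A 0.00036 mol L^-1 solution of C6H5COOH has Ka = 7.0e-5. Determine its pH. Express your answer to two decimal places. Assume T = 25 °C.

C6H5COOH ⇌ C6H5COO- + H+
Let x = [H+] at equilibrium. Ka = x²/(0.00036 − x).
Here C₀/Ka ≈ 5.14, so the small-x approximation fails. Use the quadratic:
x = (−Ka + √(Ka² + 4·Ka·C₀))/2 = 1.28 × 10^-4 M
pH = −log[H+] = −log(1.28 × 10^-4) = 3.89

pH = 3.89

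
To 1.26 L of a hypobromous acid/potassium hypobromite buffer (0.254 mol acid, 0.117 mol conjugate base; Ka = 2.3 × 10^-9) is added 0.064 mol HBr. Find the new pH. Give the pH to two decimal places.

Added H+ converts OBr- to HOBr: HOBr → 0.318 mol, OBr- → 0.053 mol.
pKa = −log(2.3 × 10^-9) = 8.638
pH = pKa + log(n_OBr-/n_HOBr) = 8.638 + log(0.053/0.318) = 8.638 + (-0.778)

pH = 7.86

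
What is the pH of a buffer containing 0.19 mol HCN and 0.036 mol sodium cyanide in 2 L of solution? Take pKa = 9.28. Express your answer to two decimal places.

pH = 8.56

Using pH = pKa + log([base]/[acid]) with [base]/[acid] = 0.036/0.19:
pH = 9.28 + (-0.722) = 8.56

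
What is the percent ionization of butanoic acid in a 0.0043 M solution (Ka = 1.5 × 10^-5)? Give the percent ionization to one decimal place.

5.7%

CH3(CH2)2COOH ⇌ CH3(CH2)2COO- + H+; let x = [H+] at equilibrium.
Ka = x²/(C₀ − x); solving the quadratic gives x = 2.47 × 10^-4 M.
% ionization = x/C₀ × 100% = 2.47 × 10^-4/0.0043 × 100% = 5.7%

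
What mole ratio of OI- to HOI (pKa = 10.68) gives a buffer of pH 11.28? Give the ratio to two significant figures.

pH = pKa + log(r) ⇒ log(r) = 11.28 − 10.68 = +0.60
r = [OI-]/[HOI] = 10^(+0.60) = 3.98

ratio = 4.0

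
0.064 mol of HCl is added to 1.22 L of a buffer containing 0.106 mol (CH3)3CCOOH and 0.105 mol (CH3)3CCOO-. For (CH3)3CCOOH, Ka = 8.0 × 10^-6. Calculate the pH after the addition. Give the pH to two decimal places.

pH = 4.48

Added H+ converts (CH3)3CCOO- to (CH3)3CCOOH: (CH3)3CCOOH → 0.17 mol, (CH3)3CCOO- → 0.041 mol.
pKa = −log(8.0 × 10^-6) = 5.097
pH = pKa + log([A⁻]/[HA]) = 5.097 + log(0.041/0.17) = 5.097 -0.618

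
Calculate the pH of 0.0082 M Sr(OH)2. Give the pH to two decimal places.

Sr(OH)2 is a strong base (each formula unit releases 2 OH-); [OH-] = 0.0164 M.
pOH = -log(0.0164) = 1.79
pH = 14.00 - 1.79 = 12.21

pH = 12.21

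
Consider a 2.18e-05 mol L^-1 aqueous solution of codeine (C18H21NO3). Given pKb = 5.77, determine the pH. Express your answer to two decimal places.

C18H21NO3 + H2O ⇌ C18H22NO3+ + OH-
Kb = 10^(−5.77) = 1.70 × 10^-6
From the ICE table, Kb = [OH-]²/(2.18e-05 − [OH-]) = 1.70 × 10^-6.
[OH-] is not negligible relative to C₀; solve [OH-]² + 1.7e-06·[OH-] − 3.71e-11 = 0.
[OH-] = [−1.7e-06 + √(1.7e-06² + 1.48e-10)]/2 = 5.30 × 10^-6 M
pOH = 5.28, so pH = 14.00 − pOH = 8.72

pH = 8.72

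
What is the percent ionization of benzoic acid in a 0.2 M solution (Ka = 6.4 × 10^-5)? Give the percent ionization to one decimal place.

1.8%

C6H5COOH ⇌ C6H5COO- + H+; let x = [H+] at equilibrium.
x ≈ √(Ka·C₀) = √(6.4 × 10^-5 × 0.2) = 3.58 × 10^-3 M
% ionization = x/C₀ × 100% = 3.58 × 10^-3/0.2 × 100% = 1.8%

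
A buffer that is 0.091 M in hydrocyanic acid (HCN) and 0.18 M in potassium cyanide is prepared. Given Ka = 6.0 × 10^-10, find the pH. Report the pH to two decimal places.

pKa = −log(6.0 × 10^-10) = 9.222
Henderson–Hasselbalch: pH = pKa + log([CN-]/[HCN]) = 9.222 + log(0.18/0.091)
pH = 9.222 + (+0.296) = 9.52

pH = 9.52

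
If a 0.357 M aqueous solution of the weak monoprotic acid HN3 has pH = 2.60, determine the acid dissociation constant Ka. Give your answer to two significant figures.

[H+] = 10^(-2.60) = 2.51 × 10^-3 M
At equilibrium [HA] = 0.357 − 2.51 × 10^-3 = 3.54 × 10^-1 M
Ka = [H+][A-]/[HA] = (2.51 × 10^-3)² / 3.54 × 10^-1 = 1.8 × 10^-5

Ka = 1.8 × 10^-5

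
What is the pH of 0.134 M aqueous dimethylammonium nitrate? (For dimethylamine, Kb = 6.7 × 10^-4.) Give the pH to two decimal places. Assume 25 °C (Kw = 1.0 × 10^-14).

pH = 5.85

(CH3)2NH2+ is the conjugate acid of the weak base (CH3)2NH.
Ka = Kw/Kb = 1.0×10^-14 / 6.7 × 10^-4 = 1.49 × 10^-11
Ka = x²/(0.134 − x) = 1.49 × 10^-11
Neglecting x in the denominator: x = √(1.49 × 10^-11 × 0.134) = 1.41 × 10^-6 M
(x/C₀ = 0.0011% < 5%, so the approximation holds.)
pH = −log(1.41 × 10^-6) = 5.85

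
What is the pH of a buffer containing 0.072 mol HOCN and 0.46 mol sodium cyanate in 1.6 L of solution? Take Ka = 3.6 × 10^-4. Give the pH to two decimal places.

pKa = −log(3.6 × 10^-4) = 3.444
Using pH = pKa + log([base]/[acid]) with [base]/[acid] = 0.46/0.072:
pH = 3.444 + (+0.805) = 4.25

pH = 4.25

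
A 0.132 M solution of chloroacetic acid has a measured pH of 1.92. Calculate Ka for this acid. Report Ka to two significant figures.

Ka = 1.2 × 10^-3

[H+] = 10^(-1.92) = 1.20 × 10^-2 M
At equilibrium [HA] = 0.132 − 1.20 × 10^-2 = 1.20 × 10^-1 M
Ka = [H+][A-]/[HA] = (1.20 × 10^-2)² / 1.20 × 10^-1 = 1.2 × 10^-3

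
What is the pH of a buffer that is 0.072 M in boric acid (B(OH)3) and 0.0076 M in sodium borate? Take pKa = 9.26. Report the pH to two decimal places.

Using pH = pKa + log([base]/[acid]) with [base]/[acid] = 0.0076/0.072:
pH = 9.26 + (-0.977) = 8.28

pH = 8.28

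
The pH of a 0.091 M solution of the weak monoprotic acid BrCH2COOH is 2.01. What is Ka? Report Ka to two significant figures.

Ka = 1.2 × 10^-3

[H+] = 10^(-2.01) = 9.77 × 10^-3 M
At equilibrium [HA] = 0.091 − 9.77 × 10^-3 = 8.12 × 10^-2 M
Ka = [H+][A-]/[HA] = (9.77 × 10^-3)² / 8.12 × 10^-2 = 1.2 × 10^-3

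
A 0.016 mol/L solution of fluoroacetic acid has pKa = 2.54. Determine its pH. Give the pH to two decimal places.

pH = 2.26

FCH2COOH ⇌ FCH2COO- + H+
Ka = 10^(−2.54) = 2.88 × 10^-3
From the ICE table, Ka = [H+]²/(0.016 − [H+]) = 2.88 × 10^-3.
[H+] is not negligible relative to C₀; solve [H+]² + 0.00288·[H+] − 4.61e-05 = 0.
[H+] = (−Ka + √(Ka² + 4·Ka·C₀))/2 = 5.50 × 10^-3 M
pH = −log[H+] = −log(5.50 × 10^-3) = 2.26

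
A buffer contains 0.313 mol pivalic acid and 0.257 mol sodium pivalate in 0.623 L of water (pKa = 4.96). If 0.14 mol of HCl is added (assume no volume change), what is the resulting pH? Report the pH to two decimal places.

Added H+ converts (CH3)3CCOO- to (CH3)3CCOOH: (CH3)3CCOOH → 0.453 mol, (CH3)3CCOO- → 0.117 mol.
pH = pKa + log(n_(CH3)3CCOO-/n_(CH3)3CCOOH) = 4.96 + log(0.117/0.453) = 4.96 + (-0.588)

pH = 4.37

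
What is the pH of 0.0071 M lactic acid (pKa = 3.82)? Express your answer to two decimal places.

pH = 3.02

CH3CH(OH)COOH ⇌ CH3CH(OH)COO- + H+
Ka = 10^(−3.82) = 1.51 × 10^-4
Let x = [H+] at equilibrium. Ka = x²/(0.0071 − x).
The 5% rule fails; solving x² + Ka·x − Ka·C₀ = 0 exactly:
x = (−Ka + √(Ka² + 4·Ka·C₀))/2 = 9.63 × 10^-4 M
pH = −log[H+] = −log(9.63 × 10^-4) = 3.02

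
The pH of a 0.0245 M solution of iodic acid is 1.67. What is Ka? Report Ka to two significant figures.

Ka = 1.5 × 10^-1

[H+] = 10^(-1.67) = 2.14 × 10^-2 M
At equilibrium [HA] = 0.0245 − 2.14 × 10^-2 = 3.10 × 10^-3 M
Ka = [H+][A-]/[HA] = (2.14 × 10^-2)² / 3.10 × 10^-3 = 1.5 × 10^-1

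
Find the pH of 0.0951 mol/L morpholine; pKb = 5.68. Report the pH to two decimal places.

C4H8ONH + H2O ⇌ C4H8ONH2+ + OH-
Kb = 10^(−5.68) = 2.09 × 10^-6
From the ICE table, Kb = [OH-]²/(0.0951 − [OH-]) = 2.09 × 10^-6.
Neglecting [OH-] in the denominator: [OH-] = √(2.09 × 10^-6 × 0.0951) = 4.46 × 10^-4 M
pOH = 3.35, so pH = 14.00 − pOH = 10.65

pH = 10.65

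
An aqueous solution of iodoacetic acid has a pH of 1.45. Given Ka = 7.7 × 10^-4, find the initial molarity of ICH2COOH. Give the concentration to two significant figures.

C₀ = 1.7 M

[H+] = 10^(-1.45) = 3.55 × 10^-2 M = x
Ka = x²/(C₀ − x) ⇒ C₀ = x + x²/Ka
C₀ = 3.55 × 10^-2 + (3.55 × 10^-2)²/(7.7 × 10^-4) = 1.67 M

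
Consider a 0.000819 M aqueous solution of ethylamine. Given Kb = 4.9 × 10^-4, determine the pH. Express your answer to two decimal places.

C2H5NH2 + H2O ⇌ C2H5NH3+ + OH-
Kb = [OH-]²/(0.000819 − [OH-]) = 4.9 × 10^-4
Here C₀/Kb ≈ 1.67, so the small-[OH-] approximation fails. Use the quadratic:
[OH-] = [−0.00049 + √(0.00049² + 1.61e-06)]/2 = 4.34 × 10^-4 M
pOH = 3.36, so pH = 14.00 − pOH = 10.64

pH = 10.64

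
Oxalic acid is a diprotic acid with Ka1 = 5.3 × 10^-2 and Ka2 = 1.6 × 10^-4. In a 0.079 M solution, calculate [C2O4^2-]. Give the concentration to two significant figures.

1.6 × 10^-4 M

First ionization gives [H+] ≈ [HC2O4-] = 4.34 × 10^-2 M.
Second step: Ka2 = [H+][C2O4^2-]/[HC2O4-] ≈ [C2O4^2-] (since [H+] ≈ [HC2O4-]).
So [C2O4^2-] ≈ Ka2.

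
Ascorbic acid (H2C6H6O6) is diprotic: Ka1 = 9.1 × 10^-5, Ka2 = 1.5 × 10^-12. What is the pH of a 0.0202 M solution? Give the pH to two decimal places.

pH = 2.88

Since Ka1 ≫ Ka2, the first ionization dominates [H+].
Ka1 = x²/(0.0202 − x) = 9.1 × 10^-5
Solving the quadratic: x = (−Ka1 + √(Ka1² + 4·Ka1·C₀))/2 = 1.31 × 10^-3 M
pH = −log(1.31 × 10^-3) = 2.88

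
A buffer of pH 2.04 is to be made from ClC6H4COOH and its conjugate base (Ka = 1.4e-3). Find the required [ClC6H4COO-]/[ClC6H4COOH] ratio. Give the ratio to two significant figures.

ratio = 0.15

pKa = -log(1.4 × 10^-3) = 2.854
pH = pKa + log(r) ⇒ log(r) = 2.04 − 2.854 = -0.814
r = [ClC6H4COO-]/[ClC6H4COOH] = 10^(-0.814) = 0.153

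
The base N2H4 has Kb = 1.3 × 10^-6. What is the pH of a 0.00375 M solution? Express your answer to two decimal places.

N2H4 + H2O ⇌ N2H5+ + OH-
Let x = [OH-] at equilibrium. Kb = x²/(0.00375 − x).
Assume x ≪ 0.00375: x ≈ √(1.3 × 10^-6 × 0.00375) = 6.98 × 10^-5 M
pOH = −log(6.98 × 10^-5) = 4.16; pH = 14.00 − 4.16 = 9.84

pH = 9.84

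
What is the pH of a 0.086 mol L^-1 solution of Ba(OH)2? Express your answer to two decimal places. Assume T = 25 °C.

Ba(OH)2 is a strong base (each formula unit releases 2 OH-); [OH-] = 0.172 M.
pOH = -log(0.172) = 0.76
pH = 14.00 - 0.76 = 13.24

pH = 13.24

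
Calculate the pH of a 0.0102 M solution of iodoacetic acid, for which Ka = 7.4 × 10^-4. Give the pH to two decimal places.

pH = 2.62

ICH2COOH ⇌ ICH2COO- + H+
From the ICE table, Ka = [H+]²/(0.0102 − [H+]) = 7.4 × 10^-4.
The 5% rule fails; solving [H+]² + Ka·[H+] − Ka·C₀ = 0 exactly:
[H+] = [−0.00074 + √(0.00074² + 3.02e-05)]/2 = 2.40 × 10^-3 M
pH = −log[H+] = −log(2.40 × 10^-3) = 2.62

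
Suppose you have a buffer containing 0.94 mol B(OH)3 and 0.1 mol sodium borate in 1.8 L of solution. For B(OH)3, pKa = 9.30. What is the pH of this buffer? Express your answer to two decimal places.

Using pH = pKa + log([base]/[acid]) with [base]/[acid] = 0.1/0.94:
pH = 9.30 + (-0.973) = 8.33

pH = 8.33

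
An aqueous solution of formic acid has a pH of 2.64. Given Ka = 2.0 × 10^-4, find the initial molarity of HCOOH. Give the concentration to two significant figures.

[H+] = 10^(-2.64) = 2.29 × 10^-3 M = x
Ka = x²/(C₀ − x) ⇒ C₀ = x + x²/Ka
C₀ = 2.29 × 10^-3 + (2.29 × 10^-3)²/(2.0 × 10^-4) = 2.85 × 10^-2 M

C₀ = 2.9 × 10^-2 M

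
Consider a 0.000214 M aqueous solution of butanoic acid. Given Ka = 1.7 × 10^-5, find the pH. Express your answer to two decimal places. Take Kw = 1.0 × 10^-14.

pH = 4.28

CH3(CH2)2COOH ⇌ CH3(CH2)2COO- + H+
From the ICE table, Ka = [H+]²/(0.000214 − [H+]) = 1.7 × 10^-5.
[H+] is not negligible relative to C₀; solve [H+]² + 1.7e-05·[H+] − 3.64e-09 = 0.
[H+] = [−1.7e-05 + √(1.7e-05² + 1.46e-08)]/2 = 5.24 × 10^-5 M
pH = −log[H+] = −log(5.24 × 10^-5) = 4.28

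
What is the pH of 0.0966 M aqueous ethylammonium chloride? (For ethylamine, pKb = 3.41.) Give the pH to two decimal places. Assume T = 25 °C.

pH = 5.80

C2H5NH3+ is the conjugate acid of the weak base C2H5NH2.
Kb = 10^(−3.41) = 3.89 × 10^-4
Ka = Kw/Kb = 1.0×10^-14 / 3.89 × 10^-4 = 2.57 × 10^-11
Ka = [H+]²/(0.0966 − [H+]) = 2.57 × 10^-11
Neglecting [H+] in the denominator: [H+] = √(2.57 × 10^-11 × 0.0966) = 1.58 × 10^-6 M
Check: 0.0016% ionized — well under 5%, approximation valid.
pH = −log[H+] = −log(1.58 × 10^-6) = 5.80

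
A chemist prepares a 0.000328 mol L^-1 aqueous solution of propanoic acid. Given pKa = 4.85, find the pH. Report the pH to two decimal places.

CH3CH2COOH ⇌ CH3CH2COO- + H+
Ka = 10^(−4.85) = 1.41 × 10^-5
Let x = [H+] at equilibrium. Ka = x²/(0.000328 − x).
x is not negligible relative to C₀; solve x² + 1.41e-05·x − 4.62e-09 = 0.
x = (−Ka + √(Ka² + 4·Ka·C₀))/2 = 6.13 × 10^-5 M
pH = −log(6.13 × 10^-5) = 4.21

pH = 4.21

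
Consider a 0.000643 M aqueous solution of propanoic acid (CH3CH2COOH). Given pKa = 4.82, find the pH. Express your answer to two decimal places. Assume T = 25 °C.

pH = 4.04

CH3CH2COOH ⇌ CH3CH2COO- + H+
Ka = 10^(−4.82) = 1.51 × 10^-5
Let x = [H+] at equilibrium. Ka = x²/(0.000643 − x).
Here C₀/Ka ≈ 42.6, so the small-x approximation fails. Use the quadratic:
x = [−1.51e-05 + √(1.51e-05² + 3.88e-08)]/2 = 9.13 × 10^-5 M
pH = −log[H+] = −log(9.13 × 10^-5) = 4.04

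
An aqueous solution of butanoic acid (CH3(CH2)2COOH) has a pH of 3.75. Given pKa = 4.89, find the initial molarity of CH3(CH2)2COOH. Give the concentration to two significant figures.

[H+] = 10^(-3.75) = 1.78 × 10^-4 M = x
Ka = 10^(−4.89) = 1.29 × 10^-5
Ka = x²/(C₀ − x) ⇒ C₀ = x + x²/Ka
C₀ = 1.78 × 10^-4 + (1.78 × 10^-4)²/(1.29 × 10^-5) = 2.63 × 10^-3 M

C₀ = 2.6 × 10^-3 M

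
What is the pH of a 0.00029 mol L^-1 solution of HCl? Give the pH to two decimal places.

pH = 3.54

HCl is a strong acid and dissociates completely, so [H+] = 0.00029 M.
pH = -log(0.00029) = 3.54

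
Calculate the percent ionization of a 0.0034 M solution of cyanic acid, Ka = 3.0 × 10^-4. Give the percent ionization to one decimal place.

25.6%

HOCN ⇌ OCN- + H+; let x = [H+] at equilibrium.
Ka = x²/(C₀ − x); solving the quadratic gives x = 8.71 × 10^-4 M.
% ionization = x/C₀ × 100% = 8.71 × 10^-4/0.0034 × 100% = 25.6%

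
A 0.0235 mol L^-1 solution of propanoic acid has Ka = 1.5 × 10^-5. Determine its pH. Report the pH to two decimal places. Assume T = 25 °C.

pH = 3.23

CH3CH2COOH ⇌ CH3CH2COO- + H+
From the ICE table, Ka = [H+]²/(0.0235 − [H+]) = 1.5 × 10^-5.
Assume [H+] ≪ 0.0235: [H+] ≈ √(1.5 × 10^-5 × 0.0235) = 5.94 × 10^-4 M
pH = −log[H+] = −log(5.94 × 10^-4) = 3.23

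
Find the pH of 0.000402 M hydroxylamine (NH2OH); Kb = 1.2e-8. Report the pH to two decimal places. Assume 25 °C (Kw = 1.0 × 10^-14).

pH = 8.34

NH2OH + H2O ⇌ NH3OH+ + OH-
Kb = x²/(0.000402 − x) = 1.2 × 10^-8
Neglecting x in the denominator: x = √(1.2 × 10^-8 × 0.000402) = 2.20 × 10^-6 M
pOH = 5.66, so pH = 14.00 − pOH = 8.34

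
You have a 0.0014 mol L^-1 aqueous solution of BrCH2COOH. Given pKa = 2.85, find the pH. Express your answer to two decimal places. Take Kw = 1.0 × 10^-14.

pH = 3.06

BrCH2COOH ⇌ BrCH2COO- + H+
Ka = 10^(−2.85) = 1.41 × 10^-3
From the ICE table, Ka = [H+]²/(0.0014 − [H+]) = 1.41 × 10^-3.
Here C₀/Ka ≈ 0.993, so the small-[H+] approximation fails. Use the quadratic:
[H+] = (−Ka + √(Ka² + 4·Ka·C₀))/2 = 8.67 × 10^-4 M
pH = −log(8.67 × 10^-4) = 3.06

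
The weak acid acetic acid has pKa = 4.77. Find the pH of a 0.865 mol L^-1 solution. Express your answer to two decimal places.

pH = 2.42

CH3COOH ⇌ CH3COO- + H+
Ka = 10^(−4.77) = 1.70 × 10^-5
Let x = [H+] at equilibrium. Ka = x²/(0.865 − x).
Assume x ≪ 0.865: x ≈ √(1.70 × 10^-5 × 0.865) = 3.83 × 10^-3 M
(x/C₀ = 0.44% < 5%, so the approximation holds.)
pH = −log[H+] = −log(3.83 × 10^-3) = 2.42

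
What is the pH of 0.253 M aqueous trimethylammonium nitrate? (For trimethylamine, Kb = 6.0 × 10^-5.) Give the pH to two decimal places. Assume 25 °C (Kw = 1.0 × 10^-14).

(CH3)3NH+ is the conjugate acid of the weak base (CH3)3N.
Ka = Kw/Kb = 1.0×10^-14 / 6.0 × 10^-5 = 1.67 × 10^-10
From the ICE table, Ka = [H+]²/(0.253 − [H+]) = 1.67 × 10^-10.
Assume [H+] ≪ 0.253: [H+] ≈ √(1.67 × 10^-10 × 0.253) = 6.50 × 10^-6 M
Check: 0.0026% ionized — well under 5%, approximation valid.
pH = −log[H+] = −log(6.50 × 10^-6) = 5.19

pH = 5.19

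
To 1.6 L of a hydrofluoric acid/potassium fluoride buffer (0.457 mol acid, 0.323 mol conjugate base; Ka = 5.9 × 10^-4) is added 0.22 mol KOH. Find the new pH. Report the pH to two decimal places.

After neutralization: n(HF) = 0.237 mol, n(F-) = 0.543 mol.
pKa = −log(5.9 × 10^-4) = 3.229
pH = pKa + log(n_F-/n_HF) = 3.229 + log(0.543/0.237) = 3.229 + (+0.360)

pH = 3.59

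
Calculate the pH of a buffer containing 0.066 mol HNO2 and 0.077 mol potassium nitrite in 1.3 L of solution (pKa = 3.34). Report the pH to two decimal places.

Using pH = pKa + log([base]/[acid]) with [base]/[acid] = 0.077/0.066:
pH = 3.34 + (+0.067) = 3.41

pH = 3.41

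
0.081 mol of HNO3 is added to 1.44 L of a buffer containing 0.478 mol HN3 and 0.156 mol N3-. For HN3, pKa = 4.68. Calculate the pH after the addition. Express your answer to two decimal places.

Added H+ converts N3- to HN3: HN3 → 0.559 mol, N3- → 0.075 mol.
pH = pKa + log([A⁻]/[HA]) = 4.68 + log(0.075/0.559) = 4.68 -0.872

pH = 3.81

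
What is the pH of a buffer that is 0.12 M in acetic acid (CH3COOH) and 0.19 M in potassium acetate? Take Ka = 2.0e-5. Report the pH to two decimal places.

pH = 4.90

pKa = −log(2.0 × 10^-5) = 4.699
Henderson–Hasselbalch: pH = pKa + log([CH3COO-]/[CH3COOH]) = 4.699 + log(0.19/0.12)
pH = 4.699 + (+0.200) = 4.90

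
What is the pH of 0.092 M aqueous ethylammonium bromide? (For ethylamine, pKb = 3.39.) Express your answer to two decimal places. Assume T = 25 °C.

pH = 5.82

C2H5NH3+ is the conjugate acid of the weak base C2H5NH2.
Kb = 10^(−3.39) = 4.07 × 10^-4
Ka = Kw/Kb = 1.0×10^-14 / 4.07 × 10^-4 = 2.46 × 10^-11
Ka = [H+]²/(0.092 − [H+]) = 2.46 × 10^-11
Neglecting [H+] in the denominator: [H+] = √(2.46 × 10^-11 × 0.092) = 1.50 × 10^-6 M
pH = −log[H+] = −log(1.50 × 10^-6) = 5.82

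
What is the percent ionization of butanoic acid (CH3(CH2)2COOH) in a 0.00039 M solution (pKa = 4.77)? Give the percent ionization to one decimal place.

CH3(CH2)2COOH ⇌ CH3(CH2)2COO- + H+; let x = [H+] at equilibrium.
Ka = 10^(−4.77) = 1.70 × 10^-5
Solve x² + 1.7e-05x − 6.63e-09 = 0 → x = 7.34 × 10^-5 M
Fraction ionized = 7.34 × 10^-5 / 0.00039 = 0.1882 → 18.8%

18.8%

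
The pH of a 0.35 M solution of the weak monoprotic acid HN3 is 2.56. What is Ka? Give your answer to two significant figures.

[H+] = 10^(-2.56) = 2.75 × 10^-3 M
At equilibrium [HA] = 0.35 − 2.75 × 10^-3 = 3.47 × 10^-1 M
Ka = [H+][A-]/[HA] = (2.75 × 10^-3)² / 3.47 × 10^-1 = 2.2 × 10^-5

Ka = 2.2 × 10^-5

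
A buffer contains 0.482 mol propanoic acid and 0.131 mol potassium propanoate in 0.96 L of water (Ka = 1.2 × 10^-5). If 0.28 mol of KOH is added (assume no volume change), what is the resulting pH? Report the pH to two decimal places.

OH- converts CH3CH2COOH to CH3CH2COO-: CH3CH2COOH → 0.202 mol, CH3CH2COO- → 0.411 mol.
pKa = −log(1.2 × 10^-5) = 4.921
pH = pKa + log([A⁻]/[HA]) = 4.921 + log(0.411/0.202) = 4.921 +0.308

pH = 5.23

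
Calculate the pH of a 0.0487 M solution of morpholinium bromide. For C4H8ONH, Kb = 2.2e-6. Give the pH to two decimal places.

pH = 4.83

C4H8ONH2+ is the conjugate acid of the weak base C4H8ONH.
Ka = Kw/Kb = 1.0×10^-14 / 2.2 × 10^-6 = 4.55 × 10^-9
Ka = [H+]²/(0.0487 − [H+]) = 4.55 × 10^-9
Neglecting [H+] in the denominator: [H+] = √(4.55 × 10^-9 × 0.0487) = 1.49 × 10^-5 M
pH = −log(1.49 × 10^-5) = 4.83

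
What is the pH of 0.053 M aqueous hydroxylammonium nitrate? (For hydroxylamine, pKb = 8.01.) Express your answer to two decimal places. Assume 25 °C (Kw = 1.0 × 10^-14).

NH3OH+ is the conjugate acid of the weak base NH2OH.
Kb = 10^(−8.01) = 9.77 × 10^-9
Ka = Kw/Kb = 1.0×10^-14 / 9.77 × 10^-9 = 1.02 × 10^-6
Let x = [H+] at equilibrium. Ka = x²/(0.053 − x).
Since Ka ≪ C₀, x ≈ √(Ka·C₀) = 2.33 × 10^-4 M.
Check: 0.44% ionized — well under 5%, approximation valid.
pH = −log[H+] = −log(2.33 × 10^-4) = 3.63

pH = 3.63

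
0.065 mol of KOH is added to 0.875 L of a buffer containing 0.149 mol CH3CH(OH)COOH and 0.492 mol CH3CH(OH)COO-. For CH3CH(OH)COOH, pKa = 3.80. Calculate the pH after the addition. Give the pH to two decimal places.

OH- converts CH3CH(OH)COOH to CH3CH(OH)COO-: CH3CH(OH)COOH → 0.084 mol, CH3CH(OH)COO- → 0.557 mol.
pH = pKa + log(n_CH3CH(OH)COO-/n_CH3CH(OH)COOH) = 3.80 + log(0.557/0.084) = 3.80 + (+0.822)

pH = 4.62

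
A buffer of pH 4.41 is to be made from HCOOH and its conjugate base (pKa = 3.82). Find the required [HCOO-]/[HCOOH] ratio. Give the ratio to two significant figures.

pH = pKa + log(r) ⇒ log(r) = 4.41 − 3.82 = +0.59
r = [HCOO-]/[HCOOH] = 10^(+0.59) = 3.89

ratio = 3.9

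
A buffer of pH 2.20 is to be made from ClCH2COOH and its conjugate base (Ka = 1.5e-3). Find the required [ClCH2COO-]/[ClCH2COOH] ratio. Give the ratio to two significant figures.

pKa = -log(1.5 × 10^-3) = 2.824
pH = pKa + log(r) ⇒ log(r) = 2.20 − 2.824 = -0.624
r = [ClCH2COO-]/[ClCH2COOH] = 10^(-0.624) = 0.238

ratio = 0.24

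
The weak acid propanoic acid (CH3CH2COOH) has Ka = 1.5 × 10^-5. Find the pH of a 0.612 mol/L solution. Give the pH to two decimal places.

pH = 2.52

CH3CH2COOH ⇌ CH3CH2COO- + H+
From the ICE table, Ka = [H+]²/(0.612 − [H+]) = 1.5 × 10^-5.
Since Ka ≪ C₀, [H+] ≈ √(Ka·C₀) = 3.03 × 10^-3 M.
pH = −log(3.03 × 10^-3) = 2.52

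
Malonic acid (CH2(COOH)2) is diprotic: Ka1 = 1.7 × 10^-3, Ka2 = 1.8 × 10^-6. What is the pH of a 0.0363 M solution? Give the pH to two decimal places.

pH = 2.15

Ka1 ≫ Ka2, so treat the first dissociation as the only significant source of H+.
Ka1 = x²/(0.0363 − x) = 1.7 × 10^-3
Solving the quadratic: x = (−Ka1 + √(Ka1² + 4·Ka1·C₀))/2 = 7.05 × 10^-3 M
pH = −log(7.05 × 10^-3) = 2.15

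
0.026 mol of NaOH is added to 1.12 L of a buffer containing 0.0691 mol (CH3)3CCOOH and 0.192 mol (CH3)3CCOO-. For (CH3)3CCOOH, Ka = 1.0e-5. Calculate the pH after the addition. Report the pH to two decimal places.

pH = 5.70

After neutralization: n((CH3)3CCOOH) = 0.0431 mol, n((CH3)3CCOO-) = 0.218 mol.
pKa = −log(1.0 × 10^-5) = 5.000
pH = pKa + log([A⁻]/[HA]) = 5.000 + log(0.218/0.0431) = 5.000 +0.704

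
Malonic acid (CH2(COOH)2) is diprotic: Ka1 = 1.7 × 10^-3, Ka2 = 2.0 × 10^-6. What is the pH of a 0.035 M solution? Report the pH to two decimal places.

pH = 2.16

Ka1 ≫ Ka2, so treat the first dissociation as the only significant source of H+.
Ka1 = x²/(0.035 − x) = 1.7 × 10^-3
Solving the quadratic: x = (−Ka1 + √(Ka1² + 4·Ka1·C₀))/2 = 6.91 × 10^-3 M
pH = −log(6.91 × 10^-3) = 2.16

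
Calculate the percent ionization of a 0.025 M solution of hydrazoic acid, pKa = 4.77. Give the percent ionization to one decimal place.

HN3 ⇌ N3- + H+; let x = [H+] at equilibrium.
Ka = 10^(−4.77) = 1.70 × 10^-5
x ≈ √(Ka·C₀) = √(1.70 × 10^-5 × 0.025) = 6.52 × 10^-4 M
Fraction ionized = 6.52 × 10^-4 / 0.025 = 0.0261 → 2.6%

2.6%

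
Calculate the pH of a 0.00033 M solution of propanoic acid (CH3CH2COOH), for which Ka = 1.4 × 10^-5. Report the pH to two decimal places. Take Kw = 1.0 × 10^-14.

pH = 4.21

CH3CH2COOH ⇌ CH3CH2COO- + H+
Ka = [H+]²/(0.00033 − [H+]) = 1.4 × 10^-5
Here C₀/Ka ≈ 23.6, so the small-[H+] approximation fails. Use the quadratic:
[H+] = [−1.4e-05 + √(1.4e-05² + 1.85e-08)]/2 = 6.13 × 10^-5 M
pH = −log[H+] = −log(6.13 × 10^-5) = 4.21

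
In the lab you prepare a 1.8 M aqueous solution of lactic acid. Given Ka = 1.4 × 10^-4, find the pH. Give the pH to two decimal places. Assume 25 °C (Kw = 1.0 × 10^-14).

CH3CH(OH)COOH ⇌ CH3CH(OH)COO- + H+
Let x = [H+] at equilibrium. Ka = x²/(1.8 − x).
Since Ka ≪ C₀, x ≈ √(Ka·C₀) = 1.59 × 10^-2 M.
Check: 0.88% ionized — well under 5%, approximation valid.
pH = −log[H+] = −log(1.59 × 10^-2) = 1.80

pH = 1.80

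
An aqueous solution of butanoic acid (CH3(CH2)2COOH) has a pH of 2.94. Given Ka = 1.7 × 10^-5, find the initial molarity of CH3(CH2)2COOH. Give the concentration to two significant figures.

[H+] = 10^(-2.94) = 1.15 × 10^-3 M = x
Ka = x²/(C₀ − x) ⇒ C₀ = x + x²/Ka
C₀ = 1.15 × 10^-3 + (1.15 × 10^-3)²/(1.7 × 10^-5) = 7.89 × 10^-2 M

C₀ = 7.9 × 10^-2 M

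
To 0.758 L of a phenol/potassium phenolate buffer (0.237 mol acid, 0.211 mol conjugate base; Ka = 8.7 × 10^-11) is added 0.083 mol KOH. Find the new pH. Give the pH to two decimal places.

pH = 10.34

After neutralization: n(C6H5OH) = 0.154 mol, n(C6H5O-) = 0.294 mol.
pKa = −log(8.7 × 10^-11) = 10.060
pH = pKa + log(n_C6H5O-/n_C6H5OH) = 10.060 + log(0.294/0.154) = 10.060 + (+0.281)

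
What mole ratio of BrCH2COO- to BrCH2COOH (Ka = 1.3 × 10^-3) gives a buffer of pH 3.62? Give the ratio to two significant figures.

pKa = -log(1.3 × 10^-3) = 2.886
pH = pKa + log(r) ⇒ log(r) = 3.62 − 2.886 = +0.734
r = [BrCH2COO-]/[BrCH2COOH] = 10^(+0.734) = 5.42

ratio = 5.4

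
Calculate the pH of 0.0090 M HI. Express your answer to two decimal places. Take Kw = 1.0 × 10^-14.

pH = 2.05

HI is a strong acid and dissociates completely, so [H+] = 0.0090 M.
pH = -log(0.009) = 2.05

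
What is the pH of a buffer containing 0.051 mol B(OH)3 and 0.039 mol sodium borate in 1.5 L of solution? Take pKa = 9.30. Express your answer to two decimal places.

pH = pKa + log([A⁻]/[HA]) = 9.30 + log(0.039/0.051)
pH = 9.30 + (-0.117) = 9.18

pH = 9.18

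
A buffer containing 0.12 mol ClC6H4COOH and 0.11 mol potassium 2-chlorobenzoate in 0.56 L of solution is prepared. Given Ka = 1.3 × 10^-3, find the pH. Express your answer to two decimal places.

pKa = −log(1.3 × 10^-3) = 2.886
Henderson–Hasselbalch: pH = pKa + log([ClC6H4COO-]/[ClC6H4COOH]) = 2.886 + log(0.11/0.12)
pH = 2.886 + (-0.038) = 2.85

pH = 2.85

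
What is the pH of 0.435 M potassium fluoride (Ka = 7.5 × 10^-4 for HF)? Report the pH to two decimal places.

pH = 8.38

F- is the conjugate base of the weak acid HF.
Kb = Kw/Ka = 1.0×10^-14 / 7.5 × 10^-4 = 1.33 × 10^-11
From the ICE table, Kb = x²/(0.435 − x) = 1.33 × 10^-11.
Assume x ≪ 0.435: x ≈ √(1.33 × 10^-11 × 0.435) = 2.41 × 10^-6 M
Check: 0.00055% ionized — well under 5%, approximation valid.
pOH = 5.62, so pH = 14.00 − pOH = 8.38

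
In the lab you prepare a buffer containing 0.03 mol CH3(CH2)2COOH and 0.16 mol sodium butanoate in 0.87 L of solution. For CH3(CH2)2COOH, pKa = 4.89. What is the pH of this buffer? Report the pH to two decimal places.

pH = 5.62

pH = pKa + log([A⁻]/[HA]) = 4.89 + log(0.16/0.03)
pH = 4.89 + (+0.727) = 5.62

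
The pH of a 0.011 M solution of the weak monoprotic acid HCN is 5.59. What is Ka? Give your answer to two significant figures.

Ka = 6.0 × 10^-10

[H+] = 10^(-5.59) = 2.57 × 10^-6 M
At equilibrium [HA] = 0.011 − 2.57 × 10^-6 = 1.10 × 10^-2 M
Ka = [H+][A-]/[HA] = (2.57 × 10^-6)² / 1.10 × 10^-2 = 6.0 × 10^-10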